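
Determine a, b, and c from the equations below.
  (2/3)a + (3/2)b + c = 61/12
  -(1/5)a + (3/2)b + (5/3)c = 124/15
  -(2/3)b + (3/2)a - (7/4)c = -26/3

a = -7/4, b = 5/2, c = 5/2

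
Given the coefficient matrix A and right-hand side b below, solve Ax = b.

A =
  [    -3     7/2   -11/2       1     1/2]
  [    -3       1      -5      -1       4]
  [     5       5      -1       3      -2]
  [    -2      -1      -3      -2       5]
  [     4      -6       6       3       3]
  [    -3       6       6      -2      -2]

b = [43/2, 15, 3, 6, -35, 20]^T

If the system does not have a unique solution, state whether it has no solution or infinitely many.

no solution

Row-reduce:
R1 ← R1 / (-3).
R2 ← R2 + 3·R1.
R3 ← R3 − 5·R1.
R4 ← R4 + 2·R1.
R5 ← R5 − 4·R1.
R6 ← R6 + 3·R1.
R2 ← R2 / (-5/2).
R1 ← R1 + 7/6·R2.
R3 ← R3 − 65/6·R2.
R4 ← R4 + 10/3·R2.
R5 ← R5 + 4/3·R2.
R6 ← R6 − 5/2·R2.
R3 ← R3 / (-8).
R1 ← R1 − 8/5·R3.
R2 ← R2 + 1/5·R3.
R5 ← R5 + 8/5·R3.
R6 ← R6 − 12·R3.
Swap R4 and R5.
R4 ← R4 / (31/5).
R1 ← R1 + 1/5·R4.
R2 ← R2 − 9/10·R4.
R3 ← R3 − 1/2·R4.
R6 ← R6 + 11·R4.
Swap R5 and R6.
R5 ← R5 / (627/31).
R1 ← R1 − 30/31·R5.
R2 ← R2 + 199/124·R5.
R3 ← R3 + 207/124·R5.
R4 ← R4 + 5/31·R5.
Row 6 reduces to 0 = 1/3, a contradiction. The system is inconsistent.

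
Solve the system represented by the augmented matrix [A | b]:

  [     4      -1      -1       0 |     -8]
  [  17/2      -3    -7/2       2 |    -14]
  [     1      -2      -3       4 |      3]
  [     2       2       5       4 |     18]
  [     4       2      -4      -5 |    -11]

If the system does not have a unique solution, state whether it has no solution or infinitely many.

no solution

Row-reduce:
R1 ← R1 / (4).
R2 ← R2 − 17/2·R1.
R3 ← R3 − 1·R1.
R4 ← R4 − 2·R1.
R5 ← R5 − 4·R1.
R2 ← R2 / (-7/8).
R1 ← R1 + 1/4·R2.
R3 ← R3 + 7/4·R2.
R4 ← R4 − 5/2·R2.
R5 ← R5 − 3·R2.
Swap R3 and R4.
R3 ← R3 / (11/7).
R1 ← R1 − 1/7·R3.
R2 ← R2 − 11/7·R3.
R5 ← R5 + 54/7·R3.
Swap R4 and R5.
R4 ← R4 / (545/11).
R1 ← R1 + 16/11·R4.
R2 ← R2 + 12·R4.
R3 ← R3 − 68/11·R4.
Row 5 reduces to 0 = -1, a contradiction. The system is inconsistent.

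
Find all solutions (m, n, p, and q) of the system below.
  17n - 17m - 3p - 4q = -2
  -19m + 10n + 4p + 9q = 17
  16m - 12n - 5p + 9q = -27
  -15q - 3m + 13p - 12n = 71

m = -2, n = -2, p = 2, q = -1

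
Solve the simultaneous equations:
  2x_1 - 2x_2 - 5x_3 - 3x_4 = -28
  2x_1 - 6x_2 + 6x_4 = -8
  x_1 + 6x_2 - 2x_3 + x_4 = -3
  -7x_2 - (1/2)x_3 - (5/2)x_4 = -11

Row-reduce:
R1 ← R1 / (2).
R2 ← R2 − 2·R1.
R3 ← R3 − 1·R1.
R2 ← R2 / (-4).
R1 ← R1 + 1·R2.
R3 ← R3 − 7·R2.
R4 ← R4 + 7·R2.
R3 ← R3 / (37/4).
R1 ← R1 + 15/4·R3.
R2 ← R2 + 5/4·R3.
R4 ← R4 + 37/4·R3.
Rank is 3 with 4 unknowns, leaving x_4 free.

infinitely many solutions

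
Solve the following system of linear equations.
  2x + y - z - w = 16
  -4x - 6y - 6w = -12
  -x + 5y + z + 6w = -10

infinitely many solutions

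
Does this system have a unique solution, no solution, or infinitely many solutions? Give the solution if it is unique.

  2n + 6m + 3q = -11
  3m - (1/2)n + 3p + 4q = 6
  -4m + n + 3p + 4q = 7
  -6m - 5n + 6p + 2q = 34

Row-reduce:
R1 ← R1 / (6).
R2 ← R2 − 3·R1.
R3 ← R3 + 4·R1.
R4 ← R4 + 6·R1.
R2 ← R2 / (-3/2).
R1 ← R1 − 1/3·R2.
R3 ← R3 − 7/3·R2.
R4 ← R4 + 3·R2.
R3 ← R3 / (23/3).
R1 ← R1 − 2/3·R3.
R2 ← R2 + 2·R3.
Rank is 3 with 4 unknowns, leaving q free.

infinitely many solutions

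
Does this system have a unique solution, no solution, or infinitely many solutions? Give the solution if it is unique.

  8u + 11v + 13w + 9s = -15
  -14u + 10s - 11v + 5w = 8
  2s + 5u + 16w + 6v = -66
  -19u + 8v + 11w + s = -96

u = 2, v = -1, w = -5, s = 5

Row-reduce the augmented matrix:
R1 ← R1 / (8).
R2 ← R2 + 14·R1.
R3 ← R3 − 5·R1.
R4 ← R4 + 19·R1.
R2 ← R2 / (33/4).
R1 ← R1 − 11/8·R2.
R3 ← R3 + 7/8·R2.
R4 ← R4 − 273/8·R2.
R3 ← R3 / (119/11).
R1 ← R1 + 3·R3.
R2 ← R2 − 37/11·R3.
R4 ← R4 + 802/11·R3.
R4 ← R4 / (-64375/714).
R1 ← R1 + 1219/357·R4.
R2 ← R2 − 809/238·R4.
R3 ← R3 + 59/714·R4.
Reading off the reduced rows gives u = 2, v = -1, w = -5, s = 5.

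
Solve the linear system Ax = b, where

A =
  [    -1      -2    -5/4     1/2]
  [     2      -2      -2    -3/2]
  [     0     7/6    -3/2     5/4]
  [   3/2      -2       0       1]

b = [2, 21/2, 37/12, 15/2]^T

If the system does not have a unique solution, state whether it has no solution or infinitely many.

Row-reduce the augmented matrix:
R1 ← R1 / (-1).
R2 ← R2 − 2·R1.
R4 ← R4 − 3/2·R1.
R2 ← R2 / (-6).
R1 ← R1 − 2·R2.
R3 ← R3 − 7/6·R2.
R4 ← R4 + 5·R2.
R3 ← R3 / (-19/8).
R1 ← R1 + 1/4·R3.
R2 ← R2 − 3/4·R3.
R4 ← R4 − 15/8·R3.
R4 ← R4 / (1403/456).
R1 ← R1 + 539/684·R4.
R2 ← R2 − 17/38·R4.
R3 ← R3 + 83/171·R4.
Reading off the reduced rows gives x_1 = 3, x_2 = -1, x_3 = -2, x_4 = 1.

x_1 = 3, x_2 = -1, x_3 = -2, x_4 = 1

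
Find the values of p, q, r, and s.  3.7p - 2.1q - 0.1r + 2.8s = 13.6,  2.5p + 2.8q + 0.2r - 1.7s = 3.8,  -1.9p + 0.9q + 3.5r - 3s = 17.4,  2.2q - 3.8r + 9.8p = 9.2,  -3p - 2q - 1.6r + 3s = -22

Row-reduce the augmented matrix:
R1 ← R1 / (37/10).
R2 ← R2 − 5/2·R1.
R3 ← R3 + 19/10·R1.
R4 ← R4 − 49/5·R1.
R5 ← R5 + 3·R1.
R2 ← R2 / (1561/370).
R1 ← R1 + 21/37·R2.
R3 ← R3 + 33/185·R2.
R4 ← R4 − 1436/185·R2.
R5 ← R5 + 137/37·R2.
R3 ← R3 / (5401/1561).
R1 ← R1 − 2/223·R3.
R2 ← R2 − 99/1561·R3.
R4 ← R4 + 31434/7805·R3.
R5 ← R5 + 11288/7805·R3.
R4 ← R4 / (-378452/135025).
R1 ← R1 − 7507/27005·R4.
R2 ← R2 + 2013/2455·R4.
R3 ← R3 + 13378/27005·R4.
R5 ← R5 − 189226/135025·R4.
R5 reduces to 0 = 0, so the extra equation is consistent.
Reading off the reduced rows gives p = 4, q = -5, r = 5, s = -4.

p = 4, q = -5, r = 5, s = -4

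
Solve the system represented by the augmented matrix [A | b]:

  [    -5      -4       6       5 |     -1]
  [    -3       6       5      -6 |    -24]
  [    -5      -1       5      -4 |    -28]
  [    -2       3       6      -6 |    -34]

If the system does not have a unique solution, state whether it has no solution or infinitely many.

Row-reduce the augmented matrix:
R1 ← R1 / (-5).
R2 ← R2 + 3·R1.
R3 ← R3 + 5·R1.
R4 ← R4 + 2·R1.
R2 ← R2 / (42/5).
R1 ← R1 − 4/5·R2.
R3 ← R3 − 3·R2.
R4 ← R4 − 23/5·R2.
R3 ← R3 / (-3/2).
R1 ← R1 + 4/3·R3.
R2 ← R2 − 1/6·R3.
R4 ← R4 − 17/6·R3.
R4 ← R4 / (-14).
R1 ← R1 − 5·R4.
R2 ← R2 + 12/7·R4.
R3 ← R3 − 27/7·R4.
Reading off the reduced rows gives x_1 = -1, x_2 = 2, x_3 = -3, x_4 = 4.

x_1 = -1, x_2 = 2, x_3 = -3, x_4 = 4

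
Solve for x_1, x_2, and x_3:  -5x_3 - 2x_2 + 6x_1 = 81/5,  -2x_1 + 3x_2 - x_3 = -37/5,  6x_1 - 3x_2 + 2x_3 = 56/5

x_1 = 6/5, x_2 = -2, x_3 = -1

Row-reduce the augmented matrix:
R1 ← R1 / (6).
R2 ← R2 + 2·R1.
R3 ← R3 − 6·R1.
R2 ← R2 / (7/3).
R1 ← R1 + 1/3·R2.
R3 ← R3 + 1·R2.
R3 ← R3 / (41/7).
R1 ← R1 + 17/14·R3.
R2 ← R2 + 8/7·R3.
Reading off the reduced rows gives x_1 = 6/5, x_2 = -2, x_3 = -1.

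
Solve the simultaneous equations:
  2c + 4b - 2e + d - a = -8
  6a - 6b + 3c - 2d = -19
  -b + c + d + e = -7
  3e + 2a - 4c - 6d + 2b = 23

infinitely many solutions

Row-reduce:
R1 ← R1 / (-1).
R2 ← R2 − 6·R1.
R4 ← R4 − 2·R1.
R2 ← R2 / (18).
R1 ← R1 + 4·R2.
R3 ← R3 + 1·R2.
R4 ← R4 − 10·R2.
R3 ← R3 / (11/6).
R1 ← R1 − 4/3·R3.
R2 ← R2 − 5/6·R3.
R4 ← R4 + 25/3·R3.
R4 ← R4 / (-2/3).
R1 ← R1 + 1·R4.
R2 ← R2 + 1/3·R4.
R3 ← R3 − 2/3·R4.
Rank is 4 with 5 unknowns, leaving e free.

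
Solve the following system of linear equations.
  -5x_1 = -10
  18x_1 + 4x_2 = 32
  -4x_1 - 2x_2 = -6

Row-reduce the augmented matrix:
R1 ← R1 / (-5).
R2 ← R2 − 18·R1.
R3 ← R3 + 4·R1.
R2 ← R2 / (4).
R3 ← R3 + 2·R2.
R3 reduces to 0 = 0, so the extra equation is consistent.
Reading off the reduced rows gives x_1 = 2, x_2 = -1.

x_1 = 2, x_2 = -1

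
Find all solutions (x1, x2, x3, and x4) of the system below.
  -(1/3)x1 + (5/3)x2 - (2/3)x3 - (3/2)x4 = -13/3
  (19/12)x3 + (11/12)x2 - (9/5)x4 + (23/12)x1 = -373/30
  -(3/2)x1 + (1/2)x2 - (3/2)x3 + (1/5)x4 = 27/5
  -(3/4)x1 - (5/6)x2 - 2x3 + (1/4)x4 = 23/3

infinitely many solutions

Row-reduce:
R1 ← R1 / (-1/3).
R2 ← R2 − 23/12·R1.
R3 ← R3 + 3/2·R1.
R4 ← R4 + 3/4·R1.
R2 ← R2 / (21/2).
R1 ← R1 + 5·R2.
R3 ← R3 + 7·R2.
R4 ← R4 + 55/12·R2.
Swap R3 and R4.
R3 ← R3 / (-83/56).
R1 ← R1 − 13/14·R3.
R2 ← R2 + 3/14·R3.
Rank is 3 with 4 unknowns, leaving x4 free.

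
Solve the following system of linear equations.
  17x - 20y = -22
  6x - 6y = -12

Row-reduce the augmented matrix:
R1 ← R1 / (17).
R2 ← R2 − 6·R1.
R2 ← R2 / (18/17).
R1 ← R1 + 20/17·R2.
Reading off the reduced rows gives x = -6, y = -4.

x = -6, y = -4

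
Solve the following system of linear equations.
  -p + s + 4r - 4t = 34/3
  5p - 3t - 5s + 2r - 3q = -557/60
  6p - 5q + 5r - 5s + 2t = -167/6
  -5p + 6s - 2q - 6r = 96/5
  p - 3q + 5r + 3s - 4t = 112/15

p = -2, q = 2/5, r = -2/3, s = 1, t = -11/4

Row-reduce the augmented matrix:
R1 ← R1 / (-1).
R2 ← R2 − 5·R1.
R3 ← R3 − 6·R1.
R4 ← R4 + 5·R1.
R5 ← R5 − 1·R1.
R2 ← R2 / (-3).
R3 ← R3 + 5·R2.
R4 ← R4 + 2·R2.
R5 ← R5 + 3·R2.
R3 ← R3 / (-23/3).
R1 ← R1 + 4·R3.
R2 ← R2 + 22/3·R3.
R4 ← R4 + 122/3·R3.
R5 ← R5 + 13·R3.
R4 ← R4 / (-99/23).
R1 ← R1 + 35/23·R4.
R2 ← R2 + 22/23·R4.
R3 ← R3 + 3/23·R4.
R5 ← R5 − 53/23·R4.
R5 ← R5 / (-3976/99).
R1 ← R1 − 1348/99·R5.
R2 ← R2 − 31/9·R5.
R3 ← R3 + 19/33·R5.
R4 ← R4 − 1180/99·R5.
Reading off the reduced rows gives p = -2, q = 2/5, r = -2/3, s = 1, t = -11/4.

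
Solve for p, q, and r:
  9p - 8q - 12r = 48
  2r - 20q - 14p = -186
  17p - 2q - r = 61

p = 4, q = 6, r = -5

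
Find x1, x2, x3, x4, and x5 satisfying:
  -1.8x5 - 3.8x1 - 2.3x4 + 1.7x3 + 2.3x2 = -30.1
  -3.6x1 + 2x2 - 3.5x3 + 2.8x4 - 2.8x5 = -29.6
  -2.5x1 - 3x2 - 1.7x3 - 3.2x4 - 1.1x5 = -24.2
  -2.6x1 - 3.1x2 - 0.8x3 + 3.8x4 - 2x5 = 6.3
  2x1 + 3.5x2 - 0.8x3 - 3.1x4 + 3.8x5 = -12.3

x1 = 5, x2 = -3, x3 = 4, x4 = 4, x5 = 1

Row-reduce the augmented matrix:
R1 ← R1 / (-19/5).
R2 ← R2 + 18/5·R1.
R3 ← R3 + 5/2·R1.
R4 ← R4 + 13/5·R1.
R5 ← R5 − 2·R1.
R2 ← R2 / (-17/95).
R1 ← R1 + 23/38·R2.
R3 ← R3 + 343/76·R2.
R4 ← R4 + 444/95·R2.
R5 ← R5 − 179/38·R2.
R3 ← R3 / (85729/680).
R1 ← R1 − 1145/68·R3.
R2 ← R2 − 971/34·R3.
R4 ← R4 − 22357/170·R3.
R5 ← R5 + 45707/340·R3.
R4 ← R4 / (1386243/171458).
R1 ← R1 − 65278/85729·R4.
R2 ← R2 − 86083/85729·R4.
R3 ← R3 + 86536/85729·R4.
R5 ← R5 + 3834176/428645·R4.
R5 ← R5 / (82726387/34656075).
R1 ← R1 − 4006129/6931215·R5.
R2 ← R2 + 162926/6931215·R5.
R3 ← R3 − 600512/6931215·R5.
R4 ← R4 + 913462/6931215·R5.
Reading off the reduced rows gives x1 = 5, x2 = -3, x3 = 4, x4 = 4, x5 = 1.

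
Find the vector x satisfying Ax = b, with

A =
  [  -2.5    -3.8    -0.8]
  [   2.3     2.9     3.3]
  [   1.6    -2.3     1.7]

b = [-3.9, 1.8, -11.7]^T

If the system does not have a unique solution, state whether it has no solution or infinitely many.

Row-reduce the augmented matrix:
R1 ← R1 / (-5/2).
R2 ← R2 − 23/10·R1.
R3 ← R3 − 8/5·R1.
R2 ← R2 / (-149/250).
R1 ← R1 − 38/25·R2.
R3 ← R3 + 1183/250·R2.
R3 ← R3 / (-14281/745).
R1 ← R1 − 1022/149·R3.
R2 ← R2 + 641/149·R3.
Reading off the reduced rows gives x_1 = -3, x_2 = 3, x_3 = 0.

x_1 = -3, x_2 = 3, x_3 = 0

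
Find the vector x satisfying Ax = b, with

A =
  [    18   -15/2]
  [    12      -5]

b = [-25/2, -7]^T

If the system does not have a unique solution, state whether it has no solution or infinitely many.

no solution

Row-reduce:
R1 ← R1 / (18).
R2 ← R2 − 12·R1.
Row 2 reduces to 0 = 4/3, a contradiction. The system is inconsistent.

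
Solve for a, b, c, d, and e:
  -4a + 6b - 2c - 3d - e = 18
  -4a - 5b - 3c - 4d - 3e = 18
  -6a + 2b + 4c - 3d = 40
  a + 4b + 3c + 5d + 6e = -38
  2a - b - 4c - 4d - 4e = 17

Row-reduce the augmented matrix:
R1 ← R1 / (-4).
R2 ← R2 + 4·R1.
R3 ← R3 + 6·R1.
R4 ← R4 − 1·R1.
R5 ← R5 − 2·R1.
R2 ← R2 / (-11).
R1 ← R1 + 3/2·R2.
R3 ← R3 + 7·R2.
R4 ← R4 − 11/2·R2.
R5 ← R5 − 2·R2.
R3 ← R3 / (84/11).
R1 ← R1 − 7/11·R3.
R2 ← R2 − 1/11·R3.
R4 ← R4 − 2·R3.
R5 ← R5 + 57/11·R3.
R4 ← R4 / (67/21).
R1 ← R1 − 17/24·R4.
R2 ← R2 − 11/168·R4.
R3 ← R3 − 47/168·R4.
R5 ← R5 + 237/56·R4.
R5 ← R5 / (2525/1072).
R1 ← R1 + 645/1072·R5.
R2 ← R2 − 71/1072·R5.
R3 ← R3 − 11/1072·R5.
R4 ← R4 − 169/134·R5.
Reading off the reduced rows gives a = -1, b = 1, c = 5, d = -4, e = -6.

a = -1, b = 1, c = 5, d = -4, e = -6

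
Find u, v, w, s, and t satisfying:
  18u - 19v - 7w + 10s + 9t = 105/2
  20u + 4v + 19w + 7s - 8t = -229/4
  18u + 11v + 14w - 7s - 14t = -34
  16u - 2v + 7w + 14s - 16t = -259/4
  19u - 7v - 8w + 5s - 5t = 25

u = 5/4, v = -1, w = -9/4, s = -5/2, t = 9/4

Row-reduce the augmented matrix:
R1 ← R1 / (18).
R2 ← R2 − 20·R1.
R3 ← R3 − 18·R1.
R4 ← R4 − 16·R1.
R5 ← R5 − 19·R1.
R2 ← R2 / (226/9).
R1 ← R1 + 19/18·R2.
R3 ← R3 − 30·R2.
R4 ← R4 − 134/9·R2.
R5 ← R5 − 235/18·R2.
R3 ← R3 / (-1242/113).
R1 ← R1 − 333/452·R3.
R2 ← R2 − 241/226·R3.
R4 ← R4 + 300/113·R3.
R5 ← R5 + 6569/452·R3.
R4 ← R4 / (2167/207).
R1 ← R1 + 59/138·R4.
R2 ← R2 + 830/621·R4.
R3 ← R3 − 683/621·R4.
R5 ← R5 − 15607/1242·R4.
R5 ← R5 / (58627/4728).
R1 ← R1 + 1397/1576·R5.
R2 ← R2 + 5951/2364·R5.
R3 ← R3 − 1771/1182·R5.
R4 ← R4 + 244/197·R5.
Reading off the reduced rows gives u = 5/4, v = -1, w = -9/4, s = -5/2, t = 9/4.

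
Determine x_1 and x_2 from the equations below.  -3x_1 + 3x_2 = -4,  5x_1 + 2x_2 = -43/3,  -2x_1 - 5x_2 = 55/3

Row-reduce the augmented matrix:
R1 ← R1 / (-3).
R2 ← R2 − 5·R1.
R3 ← R3 + 2·R1.
R2 ← R2 / (7).
R1 ← R1 + 1·R2.
R3 ← R3 + 7·R2.
R3 reduces to 0 = 0, so the extra equation is consistent.
Reading off the reduced rows gives x_1 = -5/3, x_2 = -3.

x_1 = -5/3, x_2 = -3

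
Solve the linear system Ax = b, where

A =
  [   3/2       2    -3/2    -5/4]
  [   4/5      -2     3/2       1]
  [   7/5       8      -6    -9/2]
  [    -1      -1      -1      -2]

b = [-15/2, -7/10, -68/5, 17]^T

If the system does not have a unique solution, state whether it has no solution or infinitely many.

infinitely many solutions

Row-reduce:
R1 ← R1 / (3/2).
R2 ← R2 − 4/5·R1.
R3 ← R3 − 7/5·R1.
R4 ← R4 + 1·R1.
R2 ← R2 / (-46/15).
R1 ← R1 − 4/3·R2.
R3 ← R3 − 92/15·R2.
R4 ← R4 − 1/3·R2.
Swap R3 and R4.
R3 ← R3 / (-7/4).
R2 ← R2 + 3/4·R3.
Rank is 3 with 4 unknowns, leaving x_4 free.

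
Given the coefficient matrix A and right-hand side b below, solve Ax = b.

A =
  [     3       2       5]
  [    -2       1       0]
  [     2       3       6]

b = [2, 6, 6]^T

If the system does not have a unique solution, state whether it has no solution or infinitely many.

x_1 = 0, x_2 = 6, x_3 = -2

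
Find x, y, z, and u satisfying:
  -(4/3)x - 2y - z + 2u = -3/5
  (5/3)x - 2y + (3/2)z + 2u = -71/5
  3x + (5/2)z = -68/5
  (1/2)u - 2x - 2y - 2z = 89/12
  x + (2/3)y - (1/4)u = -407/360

Row-reduce the augmented matrix:
R1 ← R1 / (-4/3).
R2 ← R2 − 5/3·R1.
R3 ← R3 − 3·R1.
R4 ← R4 + 2·R1.
R5 ← R5 − 1·R1.
R2 ← R2 / (-9/2).
R1 ← R1 − 3/2·R2.
R3 ← R3 + 9/2·R2.
R4 ← R4 − 1·R2.
R5 ← R5 + 5/6·R2.
Swap R3 and R4.
R3 ← R3 / (-4/9).
R1 ← R1 − 5/6·R3.
R2 ← R2 + 1/18·R3.
R5 ← R5 + 43/54·R3.
Swap R4 and R5.
R4 ← R4 / (149/48).
R1 ← R1 + 45/16·R4.
R2 ← R2 + 13/16·R4.
R3 ← R3 − 27/8·R4.
R5 reduces to 0 = 0, so the extra equation is consistent.
Reading off the reduced rows gives x = -11/5, y = 2/3, z = -14/5, u = -5/2.

x = -11/5, y = 2/3, z = -14/5, u = -5/2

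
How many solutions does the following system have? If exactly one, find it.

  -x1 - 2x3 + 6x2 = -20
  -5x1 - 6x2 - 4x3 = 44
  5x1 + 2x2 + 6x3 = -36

x1 = 2, x2 = -5, x3 = -6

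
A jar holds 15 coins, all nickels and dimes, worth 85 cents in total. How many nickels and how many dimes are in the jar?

Let n = nickels, d = dimes.
  d + n = 15
  5n + 10d = 85
From equation 1: n = 15 − d.
Substitute into equation 2 and solve: d = 2.
Then n = 13.

nickels: 13, dimes: 2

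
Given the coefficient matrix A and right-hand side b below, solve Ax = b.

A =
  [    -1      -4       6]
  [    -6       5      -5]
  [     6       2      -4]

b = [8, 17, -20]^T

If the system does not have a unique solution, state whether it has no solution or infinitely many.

x_1 = -2, x_2 = 6, x_3 = 5

Row-reduce the augmented matrix:
R1 ← R1 / (-1).
R2 ← R2 + 6·R1.
R3 ← R3 − 6·R1.
R2 ← R2 / (29).
R1 ← R1 − 4·R2.
R3 ← R3 + 22·R2.
R3 ← R3 / (26/29).
R1 ← R1 + 10/29·R3.
R2 ← R2 + 41/29·R3.
Reading off the reduced rows gives x_1 = -2, x_2 = 6, x_3 = 5.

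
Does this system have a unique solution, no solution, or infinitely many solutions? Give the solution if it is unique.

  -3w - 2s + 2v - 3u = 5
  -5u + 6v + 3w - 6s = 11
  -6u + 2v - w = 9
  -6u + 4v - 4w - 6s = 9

u = -1, v = 3/2, w = 0, s = 1/2

Row-reduce the augmented matrix:
R1 ← R1 / (-3).
R2 ← R2 + 5·R1.
R3 ← R3 + 6·R1.
R4 ← R4 + 6·R1.
R2 ← R2 / (8/3).
R1 ← R1 + 2/3·R2.
R3 ← R3 + 2·R2.
R3 ← R3 / (11).
R1 ← R1 − 3·R3.
R2 ← R2 − 3·R3.
R4 ← R4 − 2·R3.
R4 ← R4 / (-26/11).
R1 ← R1 + 6/11·R4.
R2 ← R2 + 17/11·R4.
R3 ← R3 − 2/11·R4.
Reading off the reduced rows gives u = -1, v = 3/2, w = 0, s = 1/2.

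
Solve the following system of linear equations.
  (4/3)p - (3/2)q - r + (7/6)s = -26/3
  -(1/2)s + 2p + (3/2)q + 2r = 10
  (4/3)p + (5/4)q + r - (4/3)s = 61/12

infinitely many solutions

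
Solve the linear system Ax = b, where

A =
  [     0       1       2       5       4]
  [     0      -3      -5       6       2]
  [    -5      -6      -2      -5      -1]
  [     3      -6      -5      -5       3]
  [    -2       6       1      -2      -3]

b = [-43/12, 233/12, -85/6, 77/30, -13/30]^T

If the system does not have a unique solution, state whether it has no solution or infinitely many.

x_1 = 9/5, x_2 = 3/4, x_3 = -3, x_4 = 5/3, x_5 = -5/3

Row-reduce the augmented matrix:
Swap R1 and R3.
R1 ← R1 / (-5).
R4 ← R4 − 3·R1.
R5 ← R5 + 2·R1.
R2 ← R2 / (-3).
R1 ← R1 − 6/5·R2.
R3 ← R3 − 1·R2.
R4 ← R4 + 48/5·R2.
R5 ← R5 − 42/5·R2.
R3 ← R3 / (1/3).
R1 ← R1 + 8/5·R3.
R2 ← R2 − 5/3·R3.
R4 ← R4 − 49/5·R3.
R5 ← R5 + 61/5·R3.
R4 ← R4 / (-233).
R1 ← R1 − 37·R4.
R2 ← R2 + 37·R4.
R3 ← R3 − 21·R4.
R5 ← R5 − 273·R4.
R5 ← R5 / (9739/1165).
R1 ← R1 − 1139/1165·R5.
R2 ← R2 + 1838/1165·R5.
R3 ← R3 − 1484/1165·R5.
R4 ← R4 − 706/1165·R5.
Reading off the reduced rows gives x_1 = 9/5, x_2 = 3/4, x_3 = -3, x_4 = 5/3, x_5 = -5/3.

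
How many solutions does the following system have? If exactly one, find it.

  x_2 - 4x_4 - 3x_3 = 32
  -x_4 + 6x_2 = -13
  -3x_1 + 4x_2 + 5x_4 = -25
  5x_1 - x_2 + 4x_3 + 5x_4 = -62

x_1 = -4, x_2 = -3, x_3 = -5, x_4 = -5

Row-reduce the augmented matrix:
Swap R1 and R3.
R1 ← R1 / (-3).
R4 ← R4 − 5·R1.
R2 ← R2 / (6).
R1 ← R1 + 4/3·R2.
R3 ← R3 − 1·R2.
R4 ← R4 − 17/3·R2.
R3 ← R3 / (-3).
R4 ← R4 − 4·R3.
R4 ← R4 / (55/6).
R1 ← R1 + 17/9·R4.
R2 ← R2 + 1/6·R4.
R3 ← R3 − 23/18·R4.
Reading off the reduced rows gives x_1 = -4, x_2 = -3, x_3 = -5, x_4 = -5.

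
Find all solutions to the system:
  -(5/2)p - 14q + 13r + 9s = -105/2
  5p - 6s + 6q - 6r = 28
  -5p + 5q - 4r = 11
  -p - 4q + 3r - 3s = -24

Row-reduce:
R1 ← R1 / (-5/2).
R2 ← R2 − 5·R1.
R3 ← R3 + 5·R1.
R4 ← R4 + 1·R1.
R2 ← R2 / (-22).
R1 ← R1 − 28/5·R2.
R3 ← R3 − 33·R2.
R4 ← R4 − 8/5·R2.
Swap R3 and R4.
R3 ← R3 / (-41/55).
R1 ← R1 + 6/55·R3.
R2 ← R2 + 10/11·R3.
Row 4 reduces to 0 = 1/2, a contradiction. The system is inconsistent.

no solution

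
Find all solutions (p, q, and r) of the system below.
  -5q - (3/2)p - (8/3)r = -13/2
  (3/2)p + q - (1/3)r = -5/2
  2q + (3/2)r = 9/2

infinitely many solutions

Row-reduce:
R1 ← R1 / (-3/2).
R2 ← R2 − 3/2·R1.
R2 ← R2 / (-4).
R1 ← R1 − 10/3·R2.
R3 ← R3 − 2·R2.
Rank is 2 with 3 unknowns, leaving r free.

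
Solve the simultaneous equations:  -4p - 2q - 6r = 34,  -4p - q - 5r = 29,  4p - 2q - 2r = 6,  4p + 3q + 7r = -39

p = -1, q = 0, r = -5

Row-reduce the augmented matrix:
R1 ← R1 / (-4).
R2 ← R2 + 4·R1.
R3 ← R3 − 4·R1.
R4 ← R4 − 4·R1.
R1 ← R1 − 1/2·R2.
R3 ← R3 + 4·R2.
R4 ← R4 − 1·R2.
R3 ← R3 / (-4).
R1 ← R1 − 1·R3.
R2 ← R2 − 1·R3.
R4 reduces to 0 = 0, so the extra equation is consistent.
Reading off the reduced rows gives p = -1, q = 0, r = -5.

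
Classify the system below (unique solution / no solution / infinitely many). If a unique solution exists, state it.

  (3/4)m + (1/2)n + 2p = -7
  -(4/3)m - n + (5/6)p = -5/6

infinitely many solutions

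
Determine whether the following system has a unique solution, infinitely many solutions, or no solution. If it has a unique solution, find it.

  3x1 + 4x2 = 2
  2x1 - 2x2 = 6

x1 = 2, x2 = -1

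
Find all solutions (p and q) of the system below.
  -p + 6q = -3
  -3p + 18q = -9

Row-reduce:
R1 ← R1 / (-1).
R2 ← R2 + 3·R1.
Rank is 1 with 2 unknowns, leaving q free.

infinitely many solutions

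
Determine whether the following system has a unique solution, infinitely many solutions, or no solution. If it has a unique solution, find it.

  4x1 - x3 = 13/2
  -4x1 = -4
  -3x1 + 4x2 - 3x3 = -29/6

x1 = 1, x2 = -7/3, x3 = -5/2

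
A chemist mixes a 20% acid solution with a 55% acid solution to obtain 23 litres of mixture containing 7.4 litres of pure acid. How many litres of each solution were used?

litres of solution A: 15, litres of solution B: 8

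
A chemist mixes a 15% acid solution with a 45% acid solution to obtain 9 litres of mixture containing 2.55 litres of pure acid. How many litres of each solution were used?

litres of solution A: 5, litres of solution B: 4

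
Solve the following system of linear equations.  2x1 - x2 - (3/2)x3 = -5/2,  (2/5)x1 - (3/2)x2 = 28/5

infinitely many solutions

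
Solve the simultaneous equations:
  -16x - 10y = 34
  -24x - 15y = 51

infinitely many solutions

Row-reduce:
R1 ← R1 / (-16).
R2 ← R2 + 24·R1.
Rank is 1 with 2 unknowns, leaving y free.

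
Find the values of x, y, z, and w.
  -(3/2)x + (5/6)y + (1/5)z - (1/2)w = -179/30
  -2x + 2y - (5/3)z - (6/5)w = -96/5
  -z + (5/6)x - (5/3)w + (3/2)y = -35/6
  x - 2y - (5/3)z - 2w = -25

Row-reduce the augmented matrix:
R1 ← R1 / (-3/2).
R2 ← R2 + 2·R1.
R3 ← R3 − 5/6·R1.
R4 ← R4 − 1·R1.
R2 ← R2 / (8/9).
R1 ← R1 + 5/9·R2.
R3 ← R3 − 53/27·R2.
R4 ← R4 + 13/9·R2.
R3 ← R3 / (1217/360).
R1 ← R1 + 161/120·R3.
R2 ← R2 + 87/40·R3.
R4 ← R4 + 187/40·R3.
R4 ← R4 / (-51847/12170).
R1 ← R1 + 3703/12170·R4.
R2 ← R2 + 2661/2434·R4.
R3 ← R3 + 276/1217·R4.
Reading off the reduced rows gives x = 5, y = 4, z = 6, w = 6.

x = 5, y = 4, z = 6, w = 6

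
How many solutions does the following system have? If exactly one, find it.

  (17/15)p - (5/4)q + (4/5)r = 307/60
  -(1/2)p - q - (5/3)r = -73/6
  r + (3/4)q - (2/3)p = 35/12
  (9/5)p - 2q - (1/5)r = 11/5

p = 5, q = 3, r = 4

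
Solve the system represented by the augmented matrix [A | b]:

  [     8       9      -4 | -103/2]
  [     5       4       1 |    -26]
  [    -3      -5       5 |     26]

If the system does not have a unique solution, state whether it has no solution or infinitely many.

Row-reduce:
R1 ← R1 / (8).
R2 ← R2 − 5·R1.
R3 ← R3 + 3·R1.
R2 ← R2 / (-13/8).
R1 ← R1 − 9/8·R2.
R3 ← R3 + 13/8·R2.
Row 3 reduces to 0 = 1/2, a contradiction. The system is inconsistent.

no solution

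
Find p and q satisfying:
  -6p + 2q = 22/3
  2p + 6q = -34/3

Row-reduce the augmented matrix:
R1 ← R1 / (-6).
R2 ← R2 − 2·R1.
R2 ← R2 / (20/3).
R1 ← R1 + 1/3·R2.
Reading off the reduced rows gives p = -5/3, q = -4/3.

p = -5/3, q = -4/3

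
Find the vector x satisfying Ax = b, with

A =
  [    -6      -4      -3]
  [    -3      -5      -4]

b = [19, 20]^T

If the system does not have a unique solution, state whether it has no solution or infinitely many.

Row-reduce:
R1 ← R1 / (-6).
R2 ← R2 + 3·R1.
R2 ← R2 / (-3).
R1 ← R1 − 2/3·R2.
Rank is 2 with 3 unknowns, leaving x_3 free.

infinitely many solutions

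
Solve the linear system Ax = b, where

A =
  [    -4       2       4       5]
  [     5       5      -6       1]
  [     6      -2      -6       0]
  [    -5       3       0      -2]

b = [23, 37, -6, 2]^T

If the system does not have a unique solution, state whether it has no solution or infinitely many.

Row-reduce the augmented matrix:
R1 ← R1 / (-4).
R2 ← R2 − 5·R1.
R3 ← R3 − 6·R1.
R4 ← R4 + 5·R1.
R2 ← R2 / (15/2).
R1 ← R1 + 1/2·R2.
R3 ← R3 − 1·R2.
R4 ← R4 − 1/2·R2.
R3 ← R3 / (2/15).
R1 ← R1 + 16/15·R3.
R2 ← R2 + 2/15·R3.
R4 ← R4 + 74/15·R3.
R4 ← R4 / (233).
R1 ← R1 − 103/2·R4.
R2 ← R2 − 15/2·R4.
R3 ← R3 − 49·R4.
Reading off the reduced rows gives x_1 = 2, x_2 = 6, x_3 = 1, x_4 = 3.

x_1 = 2, x_2 = 6, x_3 = 1, x_4 = 3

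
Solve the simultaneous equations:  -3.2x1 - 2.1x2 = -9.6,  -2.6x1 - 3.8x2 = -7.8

x1 = 3, x2 = 0

Row-reduce the augmented matrix:
R1 ← R1 / (-16/5).
R2 ← R2 + 13/5·R1.
R2 ← R2 / (-67/32).
R1 ← R1 − 21/32·R2.
Reading off the reduced rows gives x1 = 3, x2 = 0.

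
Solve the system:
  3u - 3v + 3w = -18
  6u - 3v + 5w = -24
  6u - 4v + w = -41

u = -4, v = 5, w = 3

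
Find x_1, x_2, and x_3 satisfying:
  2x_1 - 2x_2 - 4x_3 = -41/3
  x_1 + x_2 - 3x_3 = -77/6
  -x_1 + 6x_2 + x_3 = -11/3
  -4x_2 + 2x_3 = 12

Row-reduce the augmented matrix:
R1 ← R1 / (2).
R2 ← R2 − 1·R1.
R3 ← R3 + 1·R1.
R2 ← R2 / (2).
R1 ← R1 + 1·R2.
R3 ← R3 − 5·R2.
R4 ← R4 + 4·R2.
R3 ← R3 / (3/2).
R1 ← R1 + 5/2·R3.
R2 ← R2 + 1/2·R3.
R4 reduces to 0 = 0, so the extra equation is consistent.
Reading off the reduced rows gives x_1 = -7/3, x_2 = -3/2, x_3 = 3.

x_1 = -7/3, x_2 = -3/2, x_3 = 3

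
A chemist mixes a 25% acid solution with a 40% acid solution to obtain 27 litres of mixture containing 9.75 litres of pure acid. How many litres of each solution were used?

litres of solution A: 7, litres of solution B: 20

Let a = litres of solution A, b = litres of solution B.
  a + b = 27
  (1/4)a + (2/5)b = 39/4
Row-reduce the augmented matrix:
R2 ← R2 − 1/4·R1.
R2 ← R2 / (3/20).
R1 ← R1 − 1·R2.
Reading off the reduced rows gives a = 7, b = 20.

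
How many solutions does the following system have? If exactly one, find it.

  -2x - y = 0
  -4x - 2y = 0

Row-reduce:
R1 ← R1 / (-2).
R2 ← R2 + 4·R1.
Rank is 1 with 2 unknowns, leaving y free.

infinitely many solutions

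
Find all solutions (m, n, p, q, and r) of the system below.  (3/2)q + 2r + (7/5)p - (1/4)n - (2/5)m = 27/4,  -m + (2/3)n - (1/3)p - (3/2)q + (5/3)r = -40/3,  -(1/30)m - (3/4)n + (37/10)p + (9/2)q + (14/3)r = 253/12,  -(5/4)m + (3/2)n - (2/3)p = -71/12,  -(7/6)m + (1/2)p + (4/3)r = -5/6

Row-reduce:
R1 ← R1 / (-2/5).
R2 ← R2 + 1·R1.
R3 ← R3 + 1/30·R1.
R4 ← R4 + 5/4·R1.
R5 ← R5 + 7/6·R1.
R2 ← R2 / (31/24).
R1 ← R1 − 5/8·R2.
R3 ← R3 + 35/48·R2.
R4 ← R4 − 73/32·R2.
R5 ← R5 − 35/48·R2.
R3 ← R3 / (44/31).
R1 ← R1 + 51/31·R3.
R2 ← R2 + 92/31·R3.
R4 ← R4 − 643/372·R3.
R5 ← R5 + 44/31·R3.
R4 ← R4 / (6053/2112).
R1 ← R1 − 75/176·R4.
R2 ← R2 + 49/44·R4.
R3 ← R3 − 175/176·R4.
Rank is 4 with 5 unknowns, leaving r free.

infinitely many solutions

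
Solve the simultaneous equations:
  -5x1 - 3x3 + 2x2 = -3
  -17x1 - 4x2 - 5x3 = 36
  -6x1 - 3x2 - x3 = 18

no solution

Row-reduce:
R1 ← R1 / (-5).
R2 ← R2 + 17·R1.
R3 ← R3 + 6·R1.
R2 ← R2 / (-54/5).
R1 ← R1 + 2/5·R2.
R3 ← R3 + 27/5·R2.
Row 3 reduces to 0 = -3/2, a contradiction. The system is inconsistent.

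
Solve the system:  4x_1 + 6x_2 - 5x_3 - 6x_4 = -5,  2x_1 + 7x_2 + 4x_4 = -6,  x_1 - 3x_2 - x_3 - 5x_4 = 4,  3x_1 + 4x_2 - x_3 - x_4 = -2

Row-reduce:
R1 ← R1 / (4).
R2 ← R2 − 2·R1.
R3 ← R3 − 1·R1.
R4 ← R4 − 3·R1.
R2 ← R2 / (4).
R1 ← R1 − 3/2·R2.
R3 ← R3 + 9/2·R2.
R4 ← R4 + 1/2·R2.
R3 ← R3 / (49/16).
R1 ← R1 + 35/16·R3.
R2 ← R2 − 5/8·R3.
R4 ← R4 − 49/16·R3.
Rank is 3 with 4 unknowns, leaving x_4 free.

infinitely many solutions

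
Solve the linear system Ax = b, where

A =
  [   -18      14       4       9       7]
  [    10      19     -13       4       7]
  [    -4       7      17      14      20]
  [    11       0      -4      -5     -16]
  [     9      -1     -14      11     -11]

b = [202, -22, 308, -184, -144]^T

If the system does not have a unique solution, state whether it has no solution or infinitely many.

x_1 = -4, x_2 = 2, x_3 = 6, x_4 = 4, x_5 = 6

Row-reduce the augmented matrix:
R1 ← R1 / (-18).
R2 ← R2 − 10·R1.
R3 ← R3 + 4·R1.
R4 ← R4 − 11·R1.
R5 ← R5 − 9·R1.
R2 ← R2 / (241/9).
R1 ← R1 + 7/9·R2.
R3 ← R3 − 35/9·R2.
R4 ← R4 − 77/9·R2.
R5 ← R5 − 6·R2.
R3 ← R3 / (4260/241).
R1 ← R1 + 129/241·R3.
R2 ← R2 + 97/241·R3.
R4 ← R4 − 455/241·R3.
R5 ← R5 + 2310/241·R3.
R4 ← R4 / (-999/284).
R1 ← R1 − 121/1420·R4.
R2 ← R2 − 823/1420·R4.
R3 ← R3 − 859/1420·R4.
R5 ← R5 − 1369/71·R4.
R5 ← R5 / (-15227/162).
R1 ← R1 − 392/14985·R5.
R2 ← R2 + 60263/29970·R5.
R3 ← R3 + 59039/29970·R5.
R4 ← R4 − 14486/2997·R5.
Reading off the reduced rows gives x_1 = -4, x_2 = 2, x_3 = 6, x_4 = 4, x_5 = 6.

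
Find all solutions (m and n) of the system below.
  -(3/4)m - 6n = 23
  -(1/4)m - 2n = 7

no solution

Row-reduce:
R1 ← R1 / (-3/4).
R2 ← R2 + 1/4·R1.
Row 2 reduces to 0 = -2/3, a contradiction. The system is inconsistent.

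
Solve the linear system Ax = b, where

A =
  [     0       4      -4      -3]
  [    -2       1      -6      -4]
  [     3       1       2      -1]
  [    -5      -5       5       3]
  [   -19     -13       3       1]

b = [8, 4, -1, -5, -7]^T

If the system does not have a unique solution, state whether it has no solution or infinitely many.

x_1 = -1, x_2 = 2, x_3 = 0, x_4 = 0

Row-reduce the augmented matrix:
Swap R1 and R2.
R1 ← R1 / (-2).
R3 ← R3 − 3·R1.
R4 ← R4 + 5·R1.
R5 ← R5 + 19·R1.
R2 ← R2 / (4).
R1 ← R1 + 1/2·R2.
R3 ← R3 − 5/2·R2.
R4 ← R4 + 15/2·R2.
R5 ← R5 + 45/2·R2.
R3 ← R3 / (-9/2).
R1 ← R1 − 5/2·R3.
R2 ← R2 + 1·R3.
R4 ← R4 − 25/2·R3.
R5 ← R5 − 75/2·R3.
R4 ← R4 / (-247/36).
R1 ← R1 + 11/9·R4.
R2 ← R2 − 7/18·R4.
R3 ← R3 − 41/36·R4.
R5 ← R5 + 247/12·R4.
R5 reduces to 0 = 0, so the extra equation is consistent.
Reading off the reduced rows gives x_1 = -1, x_2 = 2, x_3 = 0, x_4 = 0.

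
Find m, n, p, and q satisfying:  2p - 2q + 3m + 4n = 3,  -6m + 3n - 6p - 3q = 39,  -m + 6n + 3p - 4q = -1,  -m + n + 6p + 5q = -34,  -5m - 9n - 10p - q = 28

m = 1, n = 3, p = -6, q = 0

Row-reduce the augmented matrix:
R1 ← R1 / (3).
R2 ← R2 + 6·R1.
R3 ← R3 + 1·R1.
R4 ← R4 + 1·R1.
R5 ← R5 + 5·R1.
R2 ← R2 / (11).
R1 ← R1 − 4/3·R2.
R3 ← R3 − 22/3·R2.
R4 ← R4 − 7/3·R2.
R5 ← R5 + 7/3·R2.
R3 ← R3 / (5).
R1 ← R1 − 10/11·R3.
R2 ← R2 + 2/11·R3.
R4 ← R4 − 78/11·R3.
R5 ← R5 + 78/11·R3.
R4 ← R4 / (64/11).
R1 ← R1 − 2/11·R4.
R2 ← R2 + 7/11·R4.
R5 ← R5 + 64/11·R4.
R5 reduces to 0 = 0, so the extra equation is consistent.
Reading off the reduced rows gives m = 1, n = 3, p = -6, q = 0.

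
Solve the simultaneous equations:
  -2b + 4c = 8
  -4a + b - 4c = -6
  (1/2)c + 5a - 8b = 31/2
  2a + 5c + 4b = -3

no solution

Row-reduce:
Swap R1 and R2.
R1 ← R1 / (-4).
R3 ← R3 − 5·R1.
R4 ← R4 − 2·R1.
R2 ← R2 / (-2).
R1 ← R1 + 1/4·R2.
R3 ← R3 + 27/4·R2.
R4 ← R4 − 9/2·R2.
R3 ← R3 / (-18).
R1 ← R1 − 1/2·R3.
R2 ← R2 + 2·R3.
R4 ← R4 − 12·R3.
Row 4 reduces to 0 = -2/3, a contradiction. The system is inconsistent.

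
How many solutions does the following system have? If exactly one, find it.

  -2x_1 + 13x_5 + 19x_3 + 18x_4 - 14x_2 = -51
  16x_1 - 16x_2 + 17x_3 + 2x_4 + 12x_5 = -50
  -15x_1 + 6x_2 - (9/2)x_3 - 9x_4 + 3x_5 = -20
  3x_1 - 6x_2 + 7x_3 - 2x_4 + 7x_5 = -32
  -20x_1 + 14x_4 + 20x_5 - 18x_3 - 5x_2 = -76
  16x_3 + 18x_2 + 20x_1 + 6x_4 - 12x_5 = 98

no solution

Row-reduce:
R1 ← R1 / (-2).
R2 ← R2 − 16·R1.
R3 ← R3 + 15·R1.
R4 ← R4 − 3·R1.
R5 ← R5 + 20·R1.
R6 ← R6 − 20·R1.
R2 ← R2 / (-128).
R1 ← R1 − 7·R2.
R3 ← R3 − 111·R2.
R4 ← R4 + 27·R2.
R5 ← R5 − 135·R2.
R6 ← R6 + 122·R2.
R3 ← R3 / (-57/128).
R1 ← R1 + 33/128·R3.
R2 ← R2 + 169/128·R3.
R4 ← R4 + 19/128·R3.
R5 ← R5 + 3809/128·R3.
R6 ← R6 − 2875/64·R3.
Swap R4 and R5.
R4 ← R4 / (21852/19).
R1 ← R1 − 172/19·R4.
R2 ← R2 − 958/19·R4.
R3 ← R3 − 742/19·R4.
R6 ← R6 + 32442/19·R4.
Swap R5 and R6.
R5 ← R5 / (261691/7284).
R1 ← R1 + 6295/10926·R5.
R2 ← R2 + 36329/21852·R5.
R3 ← R3 + 6035/21852·R5.
R4 ← R4 + 15005/43704·R5.
Row 6 reduces to 0 = -1/3, a contradiction. The system is inconsistent.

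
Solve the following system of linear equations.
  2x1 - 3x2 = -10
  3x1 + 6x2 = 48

x1 = 4, x2 = 6

Row-reduce the augmented matrix:
R1 ← R1 / (2).
R2 ← R2 − 3·R1.
R2 ← R2 / (21/2).
R1 ← R1 + 3/2·R2.
Reading off the reduced rows gives x1 = 4, x2 = 6.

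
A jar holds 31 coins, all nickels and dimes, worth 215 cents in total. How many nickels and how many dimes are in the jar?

Let n = nickels, d = dimes.
  d + n = 31
  5n + 10d = 215
From equation 1: n = 31 − d.
Substitute into equation 2 and solve: d = 12.
Then n = 19.

nickels: 19, dimes: 12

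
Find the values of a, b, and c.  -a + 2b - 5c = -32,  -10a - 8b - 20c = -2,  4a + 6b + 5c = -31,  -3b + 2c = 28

a = -5, b = -6, c = 5

Row-reduce the augmented matrix:
R1 ← R1 / (-1).
R2 ← R2 + 10·R1.
R3 ← R3 − 4·R1.
R2 ← R2 / (-28).
R1 ← R1 + 2·R2.
R3 ← R3 − 14·R2.
R4 ← R4 + 3·R2.
Swap R3 and R4.
R3 ← R3 / (-17/14).
R1 ← R1 − 20/7·R3.
R2 ← R2 + 15/14·R3.
R4 reduces to 0 = 0, so the extra equation is consistent.
Reading off the reduced rows gives a = -5, b = -6, c = 5.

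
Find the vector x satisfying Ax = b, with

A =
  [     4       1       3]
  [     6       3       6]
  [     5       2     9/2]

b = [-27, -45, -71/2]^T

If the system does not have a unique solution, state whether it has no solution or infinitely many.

Row-reduce:
R1 ← R1 / (4).
R2 ← R2 − 6·R1.
R3 ← R3 − 5·R1.
R2 ← R2 / (3/2).
R1 ← R1 − 1/4·R2.
R3 ← R3 − 3/4·R2.
Row 3 reduces to 0 = 1/2, a contradiction. The system is inconsistent.

no solution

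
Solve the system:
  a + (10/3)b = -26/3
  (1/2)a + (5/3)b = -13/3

infinitely many solutions

Row-reduce:
R2 ← R2 − 1/2·R1.
Rank is 1 with 2 unknowns, leaving b free.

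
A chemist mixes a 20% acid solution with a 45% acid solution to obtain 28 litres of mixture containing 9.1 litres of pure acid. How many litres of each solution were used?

Let a = litres of solution A, b = litres of solution B.
  a + b = 28
  (1/5)a + (9/20)b = 91/10
Row-reduce the augmented matrix:
R2 ← R2 − 1/5·R1.
R2 ← R2 / (1/4).
R1 ← R1 − 1·R2.
Reading off the reduced rows gives a = 14, b = 14.

litres of solution A: 14, litres of solution B: 14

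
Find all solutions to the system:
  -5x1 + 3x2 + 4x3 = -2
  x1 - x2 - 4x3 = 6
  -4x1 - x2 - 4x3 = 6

x1 = 0, x2 = 2, x3 = -2

Row-reduce the augmented matrix:
R1 ← R1 / (-5).
R2 ← R2 − 1·R1.
R3 ← R3 + 4·R1.
R2 ← R2 / (-2/5).
R1 ← R1 + 3/5·R2.
R3 ← R3 + 17/5·R2.
R3 ← R3 / (20).
R1 ← R1 − 4·R3.
R2 ← R2 − 8·R3.
Reading off the reduced rows gives x1 = 0, x2 = 2, x3 = -2.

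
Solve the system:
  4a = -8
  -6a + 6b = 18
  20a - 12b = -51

Row-reduce:
R1 ← R1 / (4).
R2 ← R2 + 6·R1.
R3 ← R3 − 20·R1.
R2 ← R2 / (6).
R3 ← R3 + 12·R2.
Row 3 reduces to 0 = 1, a contradiction. The system is inconsistent.

no solution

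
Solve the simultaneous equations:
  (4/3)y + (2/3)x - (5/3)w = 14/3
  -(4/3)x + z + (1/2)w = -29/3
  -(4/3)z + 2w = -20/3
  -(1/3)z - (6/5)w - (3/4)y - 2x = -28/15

Row-reduce the augmented matrix:
R1 ← R1 / (2/3).
R2 ← R2 + 4/3·R1.
R4 ← R4 + 2·R1.
R2 ← R2 / (8/3).
R1 ← R1 − 2·R2.
R4 ← R4 − 13/4·R2.
R3 ← R3 / (-4/3).
R1 ← R1 + 3/4·R3.
R2 ← R2 − 3/8·R3.
R4 ← R4 + 149/96·R3.
R4 ← R4 / (-203/40).
R1 ← R1 + 3/2·R4.
R2 ← R2 + 1/2·R4.
R3 ← R3 + 3/2·R4.
Reading off the reduced rows gives x = 5, y = -4, z = -1, w = -4.

x = 5, y = -4, z = -1, w = -4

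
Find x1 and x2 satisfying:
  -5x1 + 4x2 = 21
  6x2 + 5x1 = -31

Row-reduce the augmented matrix:
R1 ← R1 / (-5).
R2 ← R2 − 5·R1.
R2 ← R2 / (10).
R1 ← R1 + 4/5·R2.
Reading off the reduced rows gives x1 = -5, x2 = -1.

x1 = -5, x2 = -1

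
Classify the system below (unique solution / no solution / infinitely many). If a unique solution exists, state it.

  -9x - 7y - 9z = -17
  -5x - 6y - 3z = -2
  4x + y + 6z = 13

Row-reduce:
R1 ← R1 / (-9).
R2 ← R2 + 5·R1.
R3 ← R3 − 4·R1.
R2 ← R2 / (-19/9).
R1 ← R1 − 7/9·R2.
R3 ← R3 + 19/9·R2.
Row 3 reduces to 0 = -2, a contradiction. The system is inconsistent.

no solution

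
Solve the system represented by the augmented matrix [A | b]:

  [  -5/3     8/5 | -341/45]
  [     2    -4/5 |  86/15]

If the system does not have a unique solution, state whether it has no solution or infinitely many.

x_1 = 5/3, x_2 = -3

Row-reduce the augmented matrix:
R1 ← R1 / (-5/3).
R2 ← R2 − 2·R1.
R2 ← R2 / (28/25).
R1 ← R1 + 24/25·R2.
Reading off the reduced rows gives x_1 = 5/3, x_2 = -3.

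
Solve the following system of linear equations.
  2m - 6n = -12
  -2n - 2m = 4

m = -3, n = 1

Row-reduce the augmented matrix:
R1 ← R1 / (2).
R2 ← R2 + 2·R1.
R2 ← R2 / (-8).
R1 ← R1 + 3·R2.
Reading off the reduced rows gives m = -3, n = 1.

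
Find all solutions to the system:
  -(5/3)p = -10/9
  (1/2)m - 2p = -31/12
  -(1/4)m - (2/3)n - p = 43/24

Row-reduce the augmented matrix:
Swap R1 and R2.
R1 ← R1 / (1/2).
R3 ← R3 + 1/4·R1.
Swap R2 and R3.
R2 ← R2 / (-2/3).
R3 ← R3 / (-5/3).
R1 ← R1 + 4·R3.
R2 ← R2 − 3·R3.
Reading off the reduced rows gives m = -5/2, n = -11/4, p = 2/3.

m = -5/2, n = -11/4, p = 2/3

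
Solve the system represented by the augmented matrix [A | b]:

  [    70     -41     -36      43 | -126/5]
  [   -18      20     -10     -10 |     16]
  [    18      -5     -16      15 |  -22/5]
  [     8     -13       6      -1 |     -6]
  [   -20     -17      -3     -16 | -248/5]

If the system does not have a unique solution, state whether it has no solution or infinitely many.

Row-reduce the augmented matrix:
R1 ← R1 / (70).
R2 ← R2 + 18·R1.
R3 ← R3 − 18·R1.
R4 ← R4 − 8·R1.
R5 ← R5 + 20·R1.
R2 ← R2 / (331/35).
R1 ← R1 + 41/70·R2.
R3 ← R3 − 194/35·R2.
R4 ← R4 + 291/35·R2.
R5 ← R5 + 201/7·R2.
R3 ← R3 / (1504/331).
R1 ← R1 + 565/331·R3.
R2 ← R2 + 674/331·R3.
R4 ← R4 + 2256/331·R3.
R5 ← R5 + 23751/331·R3.
Swap R4 and R5.
R4 ← R4 / (19543/376).
R1 ← R1 − 725/376·R4.
R2 ← R2 − 301/188·R4.
R3 ← R3 − 275/376·R4.
R5 reduces to 0 = 0, so the extra equation is consistent.
Reading off the reduced rows gives x_1 = 2, x_2 = 2, x_3 = 2/5, x_4 = -8/5.

x_1 = 2, x_2 = 2, x_3 = 2/5, x_4 = -8/5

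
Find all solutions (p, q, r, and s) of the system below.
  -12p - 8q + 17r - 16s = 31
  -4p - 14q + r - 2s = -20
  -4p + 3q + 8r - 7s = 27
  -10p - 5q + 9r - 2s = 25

Row-reduce:
R1 ← R1 / (-12).
R2 ← R2 + 4·R1.
R3 ← R3 + 4·R1.
R4 ← R4 + 10·R1.
R2 ← R2 / (-34/3).
R1 ← R1 − 2/3·R2.
R3 ← R3 − 17/3·R2.
R4 ← R4 − 5/3·R2.
Swap R3 and R4.
R3 ← R3 / (-199/34).
R1 ← R1 + 115/68·R3.
R2 ← R2 − 7/17·R3.
Row 4 reduces to 0 = 3/2, a contradiction. The system is inconsistent.

no solution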